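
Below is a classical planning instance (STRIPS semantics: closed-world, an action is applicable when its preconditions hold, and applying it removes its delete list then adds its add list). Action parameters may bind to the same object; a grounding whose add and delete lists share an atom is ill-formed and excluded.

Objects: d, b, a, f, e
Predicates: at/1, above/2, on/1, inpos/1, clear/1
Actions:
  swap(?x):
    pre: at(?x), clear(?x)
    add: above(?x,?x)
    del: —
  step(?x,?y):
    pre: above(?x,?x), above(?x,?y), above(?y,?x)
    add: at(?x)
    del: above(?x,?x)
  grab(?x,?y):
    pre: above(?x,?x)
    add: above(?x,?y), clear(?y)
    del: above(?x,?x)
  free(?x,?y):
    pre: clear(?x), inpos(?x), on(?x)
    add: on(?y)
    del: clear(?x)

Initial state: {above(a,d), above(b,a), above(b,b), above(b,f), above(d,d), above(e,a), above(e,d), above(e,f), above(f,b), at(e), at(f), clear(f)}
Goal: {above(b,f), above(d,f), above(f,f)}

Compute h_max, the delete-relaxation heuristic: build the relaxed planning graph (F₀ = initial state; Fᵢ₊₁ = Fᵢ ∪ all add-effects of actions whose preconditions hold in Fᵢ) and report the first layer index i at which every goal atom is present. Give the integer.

1

F0 = init (12 atoms)
F1 = F0 ∪ {above(b,d), above(b,e), above(d,a), above(d,b), above(d,e), above(d,f), above(f,f), at(b), at(d), clear(a), clear(b), clear(d), clear(e)}  (25 atoms)
goal ⊆ F1  ⇒  h_max = 1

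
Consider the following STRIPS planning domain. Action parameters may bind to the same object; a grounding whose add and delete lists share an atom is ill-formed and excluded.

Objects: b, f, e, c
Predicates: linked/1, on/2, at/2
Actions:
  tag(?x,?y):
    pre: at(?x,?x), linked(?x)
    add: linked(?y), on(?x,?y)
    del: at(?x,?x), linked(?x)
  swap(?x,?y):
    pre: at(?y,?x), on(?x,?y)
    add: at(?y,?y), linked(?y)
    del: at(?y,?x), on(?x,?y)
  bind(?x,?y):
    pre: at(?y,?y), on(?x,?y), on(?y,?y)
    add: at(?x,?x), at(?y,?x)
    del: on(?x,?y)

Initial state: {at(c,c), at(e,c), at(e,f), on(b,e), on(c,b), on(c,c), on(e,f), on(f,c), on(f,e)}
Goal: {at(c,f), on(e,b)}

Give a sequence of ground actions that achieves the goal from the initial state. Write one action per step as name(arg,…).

1. swap(f,e)  →  {at(c,c), at(e,c), at(e,e), linked(e), on(b,e), on(c,b), on(c,c), on(e,f), on(f,c)}
2. tag(e,b)  →  {at(c,c), at(e,c), linked(b), on(b,e), on(c,b), on(c,c), on(e,b), on(e,f), on(f,c)}
3. bind(f,c)  →  {at(c,c), at(c,f), at(e,c), at(f,f), linked(b), on(b,e), on(c,b), on(c,c), on(e,b), on(e,f)}

swap(f,e); tag(e,b); bind(f,c)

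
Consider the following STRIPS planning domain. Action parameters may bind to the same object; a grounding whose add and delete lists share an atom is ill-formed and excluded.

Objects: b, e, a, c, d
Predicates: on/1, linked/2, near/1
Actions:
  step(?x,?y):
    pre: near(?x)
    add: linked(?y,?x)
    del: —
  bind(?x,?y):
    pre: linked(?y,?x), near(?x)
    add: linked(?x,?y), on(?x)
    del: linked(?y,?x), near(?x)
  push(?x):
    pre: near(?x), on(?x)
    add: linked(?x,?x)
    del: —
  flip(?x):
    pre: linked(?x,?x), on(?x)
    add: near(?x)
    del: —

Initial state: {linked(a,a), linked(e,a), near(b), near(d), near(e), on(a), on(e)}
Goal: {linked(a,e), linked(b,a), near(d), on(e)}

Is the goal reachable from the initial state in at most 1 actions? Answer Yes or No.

No

1. step(b,a)  →  {linked(a,a), linked(a,b), linked(e,a), near(b), near(d), near(e), on(a), on(e)}
2. step(e,a)  →  {linked(a,a), linked(a,b), linked(a,e), linked(e,a), near(b), near(d), near(e), on(a), on(e)}
3. bind(b,a)  →  {linked(a,a), linked(a,e), linked(b,a), linked(e,a), near(d), near(e), on(a), on(b), on(e)}
optimal plan length = 3; 3 > 1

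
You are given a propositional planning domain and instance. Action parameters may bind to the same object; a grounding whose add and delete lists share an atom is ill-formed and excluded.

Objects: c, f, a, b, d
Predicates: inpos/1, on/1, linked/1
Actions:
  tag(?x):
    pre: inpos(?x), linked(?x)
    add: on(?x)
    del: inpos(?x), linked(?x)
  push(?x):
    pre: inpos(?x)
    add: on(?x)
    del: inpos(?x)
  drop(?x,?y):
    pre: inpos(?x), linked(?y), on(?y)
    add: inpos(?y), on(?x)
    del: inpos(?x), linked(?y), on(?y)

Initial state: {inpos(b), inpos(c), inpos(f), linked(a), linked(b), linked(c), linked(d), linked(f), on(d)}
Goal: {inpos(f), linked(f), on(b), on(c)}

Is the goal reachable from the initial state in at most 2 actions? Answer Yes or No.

Yes

1. tag(c)  →  {inpos(b), inpos(f), linked(a), linked(b), linked(d), linked(f), on(c), on(d)}
2. tag(b)  →  {inpos(f), linked(a), linked(d), linked(f), on(b), on(c), on(d)}
optimal plan length = 2; 2 ≤ 2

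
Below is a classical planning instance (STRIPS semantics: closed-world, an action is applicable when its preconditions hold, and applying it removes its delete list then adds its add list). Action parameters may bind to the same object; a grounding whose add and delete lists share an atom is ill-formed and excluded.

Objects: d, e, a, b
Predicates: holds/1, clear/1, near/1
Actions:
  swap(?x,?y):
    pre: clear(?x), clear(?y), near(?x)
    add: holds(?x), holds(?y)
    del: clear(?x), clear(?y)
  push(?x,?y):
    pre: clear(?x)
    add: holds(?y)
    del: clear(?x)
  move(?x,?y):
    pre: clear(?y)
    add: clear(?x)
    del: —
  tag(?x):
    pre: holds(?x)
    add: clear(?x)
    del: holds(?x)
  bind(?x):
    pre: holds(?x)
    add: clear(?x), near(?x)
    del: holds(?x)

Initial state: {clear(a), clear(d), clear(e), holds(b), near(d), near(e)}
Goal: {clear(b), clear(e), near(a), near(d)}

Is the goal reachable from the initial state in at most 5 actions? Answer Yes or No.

Yes

1. swap(d,a)  →  {clear(e), holds(a), holds(b), holds(d), near(d), near(e)}
2. move(b,e)  →  {clear(b), clear(e), holds(a), holds(b), holds(d), near(d), near(e)}
3. bind(a)  →  {clear(a), clear(b), clear(e), holds(b), holds(d), near(a), near(d), near(e)}
optimal plan length = 3; 3 ≤ 5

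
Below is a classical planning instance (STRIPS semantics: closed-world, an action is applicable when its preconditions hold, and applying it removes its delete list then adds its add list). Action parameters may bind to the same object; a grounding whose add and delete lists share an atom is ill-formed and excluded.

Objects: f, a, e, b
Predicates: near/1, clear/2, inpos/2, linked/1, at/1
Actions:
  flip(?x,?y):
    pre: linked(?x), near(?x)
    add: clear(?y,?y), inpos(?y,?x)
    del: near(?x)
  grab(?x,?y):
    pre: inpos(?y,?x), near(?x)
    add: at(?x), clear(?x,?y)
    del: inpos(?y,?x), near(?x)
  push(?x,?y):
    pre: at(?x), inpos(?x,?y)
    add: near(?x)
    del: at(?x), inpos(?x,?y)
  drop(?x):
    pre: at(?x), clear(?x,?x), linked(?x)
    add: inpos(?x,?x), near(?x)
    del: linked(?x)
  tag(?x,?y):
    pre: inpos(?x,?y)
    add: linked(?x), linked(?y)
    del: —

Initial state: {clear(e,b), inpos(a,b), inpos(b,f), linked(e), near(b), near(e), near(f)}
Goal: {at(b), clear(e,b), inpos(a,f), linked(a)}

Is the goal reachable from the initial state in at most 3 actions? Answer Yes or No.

1. grab(b,a)  →  {at(b), clear(b,a), clear(e,b), inpos(b,f), linked(e), near(e), near(f)}
2. tag(b,f)  →  {at(b), clear(b,a), clear(e,b), inpos(b,f), linked(b), linked(e), linked(f), near(e), near(f)}
3. flip(f,a)  →  {at(b), clear(a,a), clear(b,a), clear(e,b), inpos(a,f), inpos(b,f), linked(b), linked(e), linked(f), near(e)}
4. tag(a,f)  →  {at(b), clear(a,a), clear(b,a), clear(e,b), inpos(a,f), inpos(b,f), linked(a), linked(b), linked(e), linked(f), near(e)}
optimal plan length = 4; 4 > 3

No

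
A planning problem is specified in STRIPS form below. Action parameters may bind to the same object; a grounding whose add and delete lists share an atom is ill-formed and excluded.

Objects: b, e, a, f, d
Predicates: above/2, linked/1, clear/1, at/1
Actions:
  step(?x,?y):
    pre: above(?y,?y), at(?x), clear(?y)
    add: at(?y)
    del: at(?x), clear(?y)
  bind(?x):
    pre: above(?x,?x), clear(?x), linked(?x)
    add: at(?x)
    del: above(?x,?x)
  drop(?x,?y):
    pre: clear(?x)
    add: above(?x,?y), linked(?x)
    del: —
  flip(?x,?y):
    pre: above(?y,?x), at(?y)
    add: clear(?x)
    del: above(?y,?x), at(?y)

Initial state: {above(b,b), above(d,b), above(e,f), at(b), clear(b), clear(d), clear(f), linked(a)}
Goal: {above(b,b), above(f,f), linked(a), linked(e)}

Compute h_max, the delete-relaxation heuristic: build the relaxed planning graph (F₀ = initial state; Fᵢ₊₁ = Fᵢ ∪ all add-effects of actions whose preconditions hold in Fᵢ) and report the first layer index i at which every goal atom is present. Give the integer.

3

F0 = init (8 atoms)
F1 = F0 ∪ {above(b,a), above(b,d), above(b,e), above(b,f), above(d,a), above(d,d), above(d,e), above(d,f), above(f,a), above(f,b), above(f,d), above(f,e), above(f,f), linked(b), linked(d), linked(f)}  (24 atoms)
F2 = F1 ∪ {at(d), at(f), clear(a), clear(e)}  (28 atoms)
F3 = F2 ∪ {above(a,a), above(a,b), above(a,d), above(a,e), above(a,f), above(e,a), above(e,b), above(e,d), above(e,e), linked(e)}  (38 atoms)
goal ⊆ F3  ⇒  h_max = 3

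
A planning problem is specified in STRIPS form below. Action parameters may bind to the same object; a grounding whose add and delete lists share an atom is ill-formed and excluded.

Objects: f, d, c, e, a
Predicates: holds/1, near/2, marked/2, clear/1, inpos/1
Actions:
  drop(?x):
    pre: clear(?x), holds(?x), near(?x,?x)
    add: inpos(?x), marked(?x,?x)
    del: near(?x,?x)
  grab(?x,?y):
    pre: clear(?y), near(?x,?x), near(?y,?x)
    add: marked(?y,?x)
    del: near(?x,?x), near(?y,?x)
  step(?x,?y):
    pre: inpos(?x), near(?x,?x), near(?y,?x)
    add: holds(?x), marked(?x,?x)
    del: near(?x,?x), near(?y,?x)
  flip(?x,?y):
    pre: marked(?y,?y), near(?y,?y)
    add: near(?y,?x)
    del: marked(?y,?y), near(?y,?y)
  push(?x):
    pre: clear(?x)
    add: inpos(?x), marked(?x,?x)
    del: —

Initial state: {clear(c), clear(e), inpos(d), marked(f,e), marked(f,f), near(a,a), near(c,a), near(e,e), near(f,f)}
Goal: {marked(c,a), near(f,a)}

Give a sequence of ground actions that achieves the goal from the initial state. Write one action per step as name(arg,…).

grab(a,c); flip(a,f)

1. grab(a,c)  →  {clear(c), clear(e), inpos(d), marked(c,a), marked(f,e), marked(f,f), near(e,e), near(f,f)}
2. flip(a,f)  →  {clear(c), clear(e), inpos(d), marked(c,a), marked(f,e), near(e,e), near(f,a)}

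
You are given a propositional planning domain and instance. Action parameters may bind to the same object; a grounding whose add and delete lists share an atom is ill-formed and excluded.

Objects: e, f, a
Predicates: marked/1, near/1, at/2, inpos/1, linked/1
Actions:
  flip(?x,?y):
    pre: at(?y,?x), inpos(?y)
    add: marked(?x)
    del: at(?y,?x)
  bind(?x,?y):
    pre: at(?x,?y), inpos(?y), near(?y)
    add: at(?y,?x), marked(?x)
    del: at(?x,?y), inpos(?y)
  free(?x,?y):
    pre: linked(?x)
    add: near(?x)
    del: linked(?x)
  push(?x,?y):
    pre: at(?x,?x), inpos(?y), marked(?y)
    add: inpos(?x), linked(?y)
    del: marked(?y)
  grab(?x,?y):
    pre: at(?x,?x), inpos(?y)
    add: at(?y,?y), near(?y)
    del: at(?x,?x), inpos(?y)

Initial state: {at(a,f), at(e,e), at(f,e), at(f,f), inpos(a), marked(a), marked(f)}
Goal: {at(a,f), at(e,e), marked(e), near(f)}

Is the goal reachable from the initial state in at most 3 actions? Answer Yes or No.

No

1. push(f,a)  →  {at(a,f), at(e,e), at(f,e), at(f,f), inpos(a), inpos(f), linked(a), marked(f)}
2. flip(e,f)  →  {at(a,f), at(e,e), at(f,f), inpos(a), inpos(f), linked(a), marked(e), marked(f)}
3. push(e,f)  →  {at(a,f), at(e,e), at(f,f), inpos(a), inpos(e), inpos(f), linked(a), linked(f), marked(e)}
4. free(f,e)  →  {at(a,f), at(e,e), at(f,f), inpos(a), inpos(e), inpos(f), linked(a), marked(e), near(f)}
optimal plan length = 4; 4 > 3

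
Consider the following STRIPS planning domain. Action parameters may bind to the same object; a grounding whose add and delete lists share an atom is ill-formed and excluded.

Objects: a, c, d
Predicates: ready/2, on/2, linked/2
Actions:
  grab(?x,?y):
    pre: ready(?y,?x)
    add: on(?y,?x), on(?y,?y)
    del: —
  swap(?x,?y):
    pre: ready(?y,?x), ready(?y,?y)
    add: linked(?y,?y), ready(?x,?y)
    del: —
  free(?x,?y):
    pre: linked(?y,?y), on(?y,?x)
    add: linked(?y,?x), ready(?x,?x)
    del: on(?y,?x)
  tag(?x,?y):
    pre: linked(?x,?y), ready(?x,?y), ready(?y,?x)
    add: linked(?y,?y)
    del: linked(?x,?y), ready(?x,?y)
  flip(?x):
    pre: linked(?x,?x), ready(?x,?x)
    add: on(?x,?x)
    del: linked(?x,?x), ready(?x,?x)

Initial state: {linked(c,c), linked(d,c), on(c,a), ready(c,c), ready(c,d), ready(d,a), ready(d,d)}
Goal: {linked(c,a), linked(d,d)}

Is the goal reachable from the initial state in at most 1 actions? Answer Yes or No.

1. swap(a,d)  →  {linked(c,c), linked(d,c), linked(d,d), on(c,a), ready(a,d), ready(c,c), ready(c,d), ready(d,a), ready(d,d)}
2. free(a,c)  →  {linked(c,a), linked(c,c), linked(d,c), linked(d,d), ready(a,a), ready(a,d), ready(c,c), ready(c,d), ready(d,a), ready(d,d)}
optimal plan length = 2; 2 > 1

No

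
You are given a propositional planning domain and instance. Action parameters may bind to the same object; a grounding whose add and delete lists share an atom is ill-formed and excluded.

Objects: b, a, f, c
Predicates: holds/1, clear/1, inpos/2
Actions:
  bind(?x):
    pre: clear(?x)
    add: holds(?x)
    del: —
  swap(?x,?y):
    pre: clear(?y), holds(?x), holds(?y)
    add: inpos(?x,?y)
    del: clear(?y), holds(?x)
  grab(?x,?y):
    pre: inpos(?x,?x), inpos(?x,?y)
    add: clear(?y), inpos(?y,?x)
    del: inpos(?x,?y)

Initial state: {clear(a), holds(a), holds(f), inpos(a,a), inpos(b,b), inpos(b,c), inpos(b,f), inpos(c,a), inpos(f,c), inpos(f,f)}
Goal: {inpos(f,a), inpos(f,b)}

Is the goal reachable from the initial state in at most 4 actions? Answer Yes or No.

1. swap(f,a)  →  {holds(a), inpos(a,a), inpos(b,b), inpos(b,c), inpos(b,f), inpos(c,a), inpos(f,a), inpos(f,c), inpos(f,f)}
2. grab(b,f)  →  {clear(f), holds(a), inpos(a,a), inpos(b,b), inpos(b,c), inpos(c,a), inpos(f,a), inpos(f,b), inpos(f,c), inpos(f,f)}
optimal plan length = 2; 2 ≤ 4

Yes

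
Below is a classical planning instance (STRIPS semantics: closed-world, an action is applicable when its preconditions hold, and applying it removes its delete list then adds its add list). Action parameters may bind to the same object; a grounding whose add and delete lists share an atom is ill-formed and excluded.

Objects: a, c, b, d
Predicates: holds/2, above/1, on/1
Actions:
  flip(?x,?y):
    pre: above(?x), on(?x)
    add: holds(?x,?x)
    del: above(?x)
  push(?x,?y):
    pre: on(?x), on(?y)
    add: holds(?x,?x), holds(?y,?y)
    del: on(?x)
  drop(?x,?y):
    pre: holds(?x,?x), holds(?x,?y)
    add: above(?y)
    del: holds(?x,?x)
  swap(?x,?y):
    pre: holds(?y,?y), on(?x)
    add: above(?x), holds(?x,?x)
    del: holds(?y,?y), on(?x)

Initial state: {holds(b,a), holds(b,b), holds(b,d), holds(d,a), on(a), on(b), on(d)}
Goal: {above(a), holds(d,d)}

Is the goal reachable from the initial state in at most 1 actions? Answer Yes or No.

No

1. push(a,d)  →  {holds(a,a), holds(b,a), holds(b,b), holds(b,d), holds(d,a), holds(d,d), on(b), on(d)}
2. drop(a,a)  →  {above(a), holds(b,a), holds(b,b), holds(b,d), holds(d,a), holds(d,d), on(b), on(d)}
optimal plan length = 2; 2 > 1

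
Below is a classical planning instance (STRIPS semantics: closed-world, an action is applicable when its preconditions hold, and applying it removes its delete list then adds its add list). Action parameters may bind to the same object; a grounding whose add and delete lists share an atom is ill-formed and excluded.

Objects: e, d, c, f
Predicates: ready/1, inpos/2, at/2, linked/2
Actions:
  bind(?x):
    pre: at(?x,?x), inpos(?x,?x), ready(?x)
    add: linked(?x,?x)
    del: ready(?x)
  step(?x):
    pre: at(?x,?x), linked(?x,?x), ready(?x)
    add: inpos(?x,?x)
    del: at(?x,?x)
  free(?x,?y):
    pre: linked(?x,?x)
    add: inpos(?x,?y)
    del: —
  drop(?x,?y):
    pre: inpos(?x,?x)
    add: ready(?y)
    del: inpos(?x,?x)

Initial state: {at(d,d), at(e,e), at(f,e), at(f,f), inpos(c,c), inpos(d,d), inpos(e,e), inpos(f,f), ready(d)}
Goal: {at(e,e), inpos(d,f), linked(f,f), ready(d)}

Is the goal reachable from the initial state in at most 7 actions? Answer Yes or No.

1. bind(d)  →  {at(d,d), at(e,e), at(f,e), at(f,f), inpos(c,c), inpos(d,d), inpos(e,e), inpos(f,f), linked(d,d)}
2. free(d,f)  →  {at(d,d), at(e,e), at(f,e), at(f,f), inpos(c,c), inpos(d,d), inpos(d,f), inpos(e,e), inpos(f,f), linked(d,d)}
3. drop(e,d)  →  {at(d,d), at(e,e), at(f,e), at(f,f), inpos(c,c), inpos(d,d), inpos(d,f), inpos(f,f), linked(d,d), ready(d)}
4. drop(d,f)  →  {at(d,d), at(e,e), at(f,e), at(f,f), inpos(c,c), inpos(d,f), inpos(f,f), linked(d,d), ready(d), ready(f)}
5. bind(f)  →  {at(d,d), at(e,e), at(f,e), at(f,f), inpos(c,c), inpos(d,f), inpos(f,f), linked(d,d), linked(f,f), ready(d)}
optimal plan length = 5; 5 ≤ 7

Yes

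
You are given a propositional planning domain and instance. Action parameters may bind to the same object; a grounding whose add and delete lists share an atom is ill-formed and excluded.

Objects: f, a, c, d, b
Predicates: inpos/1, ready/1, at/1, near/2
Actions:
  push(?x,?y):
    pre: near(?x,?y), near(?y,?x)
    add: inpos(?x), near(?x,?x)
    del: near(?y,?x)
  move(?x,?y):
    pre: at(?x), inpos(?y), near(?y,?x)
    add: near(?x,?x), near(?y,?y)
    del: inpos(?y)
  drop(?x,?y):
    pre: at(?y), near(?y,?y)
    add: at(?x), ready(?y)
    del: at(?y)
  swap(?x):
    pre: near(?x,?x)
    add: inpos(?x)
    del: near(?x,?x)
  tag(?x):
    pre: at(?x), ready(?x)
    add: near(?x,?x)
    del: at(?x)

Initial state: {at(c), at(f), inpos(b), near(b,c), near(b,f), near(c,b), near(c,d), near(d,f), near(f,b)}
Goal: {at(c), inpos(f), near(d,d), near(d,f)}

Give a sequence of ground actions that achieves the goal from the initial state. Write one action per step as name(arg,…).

push(f,b); push(c,b); drop(d,f); move(d,c)

1. push(f,b)  →  {at(c), at(f), inpos(b), inpos(f), near(b,c), near(c,b), near(c,d), near(d,f), near(f,b), near(f,f)}
2. push(c,b)  →  {at(c), at(f), inpos(b), inpos(c), inpos(f), near(c,b), near(c,c), near(c,d), near(d,f), near(f,b), near(f,f)}
3. drop(d,f)  →  {at(c), at(d), inpos(b), inpos(c), inpos(f), near(c,b), near(c,c), near(c,d), near(d,f), near(f,b), near(f,f), ready(f)}
4. move(d,c)  →  {at(c), at(d), inpos(b), inpos(f), near(c,b), near(c,c), near(c,d), near(d,d), near(d,f), near(f,b), near(f,f), ready(f)}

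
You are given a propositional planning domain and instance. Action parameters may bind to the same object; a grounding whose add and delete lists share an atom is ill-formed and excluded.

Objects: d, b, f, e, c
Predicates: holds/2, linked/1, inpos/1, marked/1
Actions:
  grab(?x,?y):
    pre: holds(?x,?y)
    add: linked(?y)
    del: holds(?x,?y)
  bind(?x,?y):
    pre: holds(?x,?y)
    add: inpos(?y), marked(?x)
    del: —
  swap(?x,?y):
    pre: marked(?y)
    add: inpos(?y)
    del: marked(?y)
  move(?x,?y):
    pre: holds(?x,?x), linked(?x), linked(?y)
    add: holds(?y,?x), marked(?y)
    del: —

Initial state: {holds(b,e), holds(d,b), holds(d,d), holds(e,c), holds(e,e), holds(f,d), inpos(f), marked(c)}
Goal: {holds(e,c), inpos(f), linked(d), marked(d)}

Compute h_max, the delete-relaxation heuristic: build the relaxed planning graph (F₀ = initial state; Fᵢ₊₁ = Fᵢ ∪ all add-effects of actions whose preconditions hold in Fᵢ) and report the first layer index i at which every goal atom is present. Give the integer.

1

F0 = init (8 atoms)
F1 = F0 ∪ {inpos(b), inpos(c), inpos(d), inpos(e), linked(b), linked(c), linked(d), linked(e), marked(b), marked(d), marked(e), marked(f)}  (20 atoms)
goal ⊆ F1  ⇒  h_max = 1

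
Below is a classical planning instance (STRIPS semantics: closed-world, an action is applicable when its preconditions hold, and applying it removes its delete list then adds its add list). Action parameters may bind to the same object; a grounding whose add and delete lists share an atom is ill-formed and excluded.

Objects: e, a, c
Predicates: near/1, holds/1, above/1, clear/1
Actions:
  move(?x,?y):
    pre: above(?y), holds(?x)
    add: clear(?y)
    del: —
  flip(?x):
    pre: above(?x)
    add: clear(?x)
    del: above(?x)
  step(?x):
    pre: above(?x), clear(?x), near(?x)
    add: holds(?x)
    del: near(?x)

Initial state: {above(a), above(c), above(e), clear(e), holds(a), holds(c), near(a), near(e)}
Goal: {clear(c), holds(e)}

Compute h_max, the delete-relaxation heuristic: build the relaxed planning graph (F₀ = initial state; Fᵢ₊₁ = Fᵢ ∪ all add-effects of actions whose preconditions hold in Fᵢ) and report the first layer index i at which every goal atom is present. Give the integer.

F0 = init (8 atoms)
F1 = F0 ∪ {clear(a), clear(c), holds(e)}  (11 atoms)
goal ⊆ F1  ⇒  h_max = 1

1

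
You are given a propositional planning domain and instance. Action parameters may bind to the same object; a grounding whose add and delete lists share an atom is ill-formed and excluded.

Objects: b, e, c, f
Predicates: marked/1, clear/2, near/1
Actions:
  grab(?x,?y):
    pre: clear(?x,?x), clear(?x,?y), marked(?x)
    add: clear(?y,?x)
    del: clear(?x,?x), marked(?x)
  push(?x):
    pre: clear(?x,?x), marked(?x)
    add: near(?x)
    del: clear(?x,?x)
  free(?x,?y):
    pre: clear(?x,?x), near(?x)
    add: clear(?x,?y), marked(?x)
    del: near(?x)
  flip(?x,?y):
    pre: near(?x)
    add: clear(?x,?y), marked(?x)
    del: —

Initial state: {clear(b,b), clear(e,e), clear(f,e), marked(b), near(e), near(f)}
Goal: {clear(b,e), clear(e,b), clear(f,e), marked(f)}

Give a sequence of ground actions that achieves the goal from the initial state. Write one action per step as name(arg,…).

free(e,b); grab(e,b); flip(f,b)

1. free(e,b)  →  {clear(b,b), clear(e,b), clear(e,e), clear(f,e), marked(b), marked(e), near(f)}
2. grab(e,b)  →  {clear(b,b), clear(b,e), clear(e,b), clear(f,e), marked(b), near(f)}
3. flip(f,b)  →  {clear(b,b), clear(b,e), clear(e,b), clear(f,b), clear(f,e), marked(b), marked(f), near(f)}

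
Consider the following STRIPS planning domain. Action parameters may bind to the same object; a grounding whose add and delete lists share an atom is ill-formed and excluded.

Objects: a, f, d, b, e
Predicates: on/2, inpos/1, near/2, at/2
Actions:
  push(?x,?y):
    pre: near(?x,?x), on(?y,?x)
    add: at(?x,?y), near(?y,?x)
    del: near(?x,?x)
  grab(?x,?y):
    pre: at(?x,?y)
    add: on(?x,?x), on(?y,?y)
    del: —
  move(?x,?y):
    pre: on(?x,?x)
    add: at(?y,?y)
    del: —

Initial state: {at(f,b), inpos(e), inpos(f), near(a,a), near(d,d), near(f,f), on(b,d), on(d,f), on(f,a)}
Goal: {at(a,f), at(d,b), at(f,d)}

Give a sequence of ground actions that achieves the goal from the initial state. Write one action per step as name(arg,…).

push(a,f); push(f,d); push(d,b)

1. push(a,f)  →  {at(a,f), at(f,b), inpos(e), inpos(f), near(d,d), near(f,a), near(f,f), on(b,d), on(d,f), on(f,a)}
2. push(f,d)  →  {at(a,f), at(f,b), at(f,d), inpos(e), inpos(f), near(d,d), near(d,f), near(f,a), on(b,d), on(d,f), on(f,a)}
3. push(d,b)  →  {at(a,f), at(d,b), at(f,b), at(f,d), inpos(e), inpos(f), near(b,d), near(d,f), near(f,a), on(b,d), on(d,f), on(f,a)}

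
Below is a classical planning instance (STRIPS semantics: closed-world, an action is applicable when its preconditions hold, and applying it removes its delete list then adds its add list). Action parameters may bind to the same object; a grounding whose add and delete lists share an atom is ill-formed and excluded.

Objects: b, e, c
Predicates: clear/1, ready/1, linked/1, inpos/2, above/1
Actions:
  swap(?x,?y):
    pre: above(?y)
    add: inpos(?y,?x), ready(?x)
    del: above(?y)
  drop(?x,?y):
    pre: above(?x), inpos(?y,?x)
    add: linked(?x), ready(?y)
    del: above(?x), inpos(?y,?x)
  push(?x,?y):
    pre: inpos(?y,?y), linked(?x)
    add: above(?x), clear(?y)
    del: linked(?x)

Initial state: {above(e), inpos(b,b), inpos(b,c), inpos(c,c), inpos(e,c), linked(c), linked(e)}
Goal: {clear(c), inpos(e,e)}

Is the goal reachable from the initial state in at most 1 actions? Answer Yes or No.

No

1. swap(e,e)  →  {inpos(b,b), inpos(b,c), inpos(c,c), inpos(e,c), inpos(e,e), linked(c), linked(e), ready(e)}
2. push(e,c)  →  {above(e), clear(c), inpos(b,b), inpos(b,c), inpos(c,c), inpos(e,c), inpos(e,e), linked(c), ready(e)}
optimal plan length = 2; 2 > 1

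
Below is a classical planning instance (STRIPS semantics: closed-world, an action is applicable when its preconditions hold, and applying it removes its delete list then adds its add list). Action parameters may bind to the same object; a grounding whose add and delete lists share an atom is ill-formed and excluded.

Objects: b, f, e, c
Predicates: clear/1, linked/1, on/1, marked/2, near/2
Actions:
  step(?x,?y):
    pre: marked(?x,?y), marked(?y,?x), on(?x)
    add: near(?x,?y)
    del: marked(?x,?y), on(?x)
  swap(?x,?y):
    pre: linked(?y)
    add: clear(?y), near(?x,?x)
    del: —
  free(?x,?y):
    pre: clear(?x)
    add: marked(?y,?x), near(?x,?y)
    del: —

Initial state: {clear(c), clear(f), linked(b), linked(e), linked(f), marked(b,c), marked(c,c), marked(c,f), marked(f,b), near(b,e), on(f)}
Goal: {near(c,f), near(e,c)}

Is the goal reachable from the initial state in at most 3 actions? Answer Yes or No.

1. swap(b,e)  →  {clear(c), clear(e), clear(f), linked(b), linked(e), linked(f), marked(b,c), marked(c,c), marked(c,f), marked(f,b), near(b,b), near(b,e), on(f)}
2. free(e,c)  →  {clear(c), clear(e), clear(f), linked(b), linked(e), linked(f), marked(b,c), marked(c,c), marked(c,e), marked(c,f), marked(f,b), near(b,b), near(b,e), near(e,c), on(f)}
3. free(c,f)  →  {clear(c), clear(e), clear(f), linked(b), linked(e), linked(f), marked(b,c), marked(c,c), marked(c,e), marked(c,f), marked(f,b), marked(f,c), near(b,b), near(b,e), near(c,f), near(e,c), on(f)}
optimal plan length = 3; 3 ≤ 3

Yes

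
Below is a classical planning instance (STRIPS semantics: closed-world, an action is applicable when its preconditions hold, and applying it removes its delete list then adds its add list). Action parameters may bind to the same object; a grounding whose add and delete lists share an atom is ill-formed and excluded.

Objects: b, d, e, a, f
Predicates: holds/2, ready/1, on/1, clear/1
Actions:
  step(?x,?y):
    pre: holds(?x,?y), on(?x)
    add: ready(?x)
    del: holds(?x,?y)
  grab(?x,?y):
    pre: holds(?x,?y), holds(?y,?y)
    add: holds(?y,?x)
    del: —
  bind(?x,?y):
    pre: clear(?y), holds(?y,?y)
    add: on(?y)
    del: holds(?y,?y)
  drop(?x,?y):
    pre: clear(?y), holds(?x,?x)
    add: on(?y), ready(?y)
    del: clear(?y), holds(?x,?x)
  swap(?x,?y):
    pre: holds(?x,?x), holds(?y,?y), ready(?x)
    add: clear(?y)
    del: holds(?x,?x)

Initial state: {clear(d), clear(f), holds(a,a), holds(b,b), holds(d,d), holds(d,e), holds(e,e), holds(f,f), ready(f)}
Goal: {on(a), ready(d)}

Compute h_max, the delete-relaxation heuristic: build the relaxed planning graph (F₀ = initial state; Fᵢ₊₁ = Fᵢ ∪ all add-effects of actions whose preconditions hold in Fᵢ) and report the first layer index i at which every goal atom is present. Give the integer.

2

F0 = init (9 atoms)
F1 = F0 ∪ {clear(a), clear(b), clear(e), holds(e,d), on(d), on(f), ready(d)}  (16 atoms)
F2 = F1 ∪ {on(a), on(b), on(e), ready(a), ready(b), ready(e)}  (22 atoms)
goal ⊆ F2  ⇒  h_max = 2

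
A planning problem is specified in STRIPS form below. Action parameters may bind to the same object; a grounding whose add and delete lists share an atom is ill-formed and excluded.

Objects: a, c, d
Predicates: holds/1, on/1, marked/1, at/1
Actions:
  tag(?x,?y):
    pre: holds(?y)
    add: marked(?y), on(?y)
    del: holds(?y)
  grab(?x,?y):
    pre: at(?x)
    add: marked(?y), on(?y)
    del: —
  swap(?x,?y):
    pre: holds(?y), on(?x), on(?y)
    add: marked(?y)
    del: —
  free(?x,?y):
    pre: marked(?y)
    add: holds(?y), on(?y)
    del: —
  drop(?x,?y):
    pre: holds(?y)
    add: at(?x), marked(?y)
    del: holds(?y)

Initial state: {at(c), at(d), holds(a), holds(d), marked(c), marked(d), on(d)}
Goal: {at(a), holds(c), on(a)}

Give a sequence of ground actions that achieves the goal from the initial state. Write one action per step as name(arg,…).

tag(a,a); free(a,c); drop(a,d)

1. tag(a,a)  →  {at(c), at(d), holds(d), marked(a), marked(c), marked(d), on(a), on(d)}
2. free(a,c)  →  {at(c), at(d), holds(c), holds(d), marked(a), marked(c), marked(d), on(a), on(c), on(d)}
3. drop(a,d)  →  {at(a), at(c), at(d), holds(c), marked(a), marked(c), marked(d), on(a), on(c), on(d)}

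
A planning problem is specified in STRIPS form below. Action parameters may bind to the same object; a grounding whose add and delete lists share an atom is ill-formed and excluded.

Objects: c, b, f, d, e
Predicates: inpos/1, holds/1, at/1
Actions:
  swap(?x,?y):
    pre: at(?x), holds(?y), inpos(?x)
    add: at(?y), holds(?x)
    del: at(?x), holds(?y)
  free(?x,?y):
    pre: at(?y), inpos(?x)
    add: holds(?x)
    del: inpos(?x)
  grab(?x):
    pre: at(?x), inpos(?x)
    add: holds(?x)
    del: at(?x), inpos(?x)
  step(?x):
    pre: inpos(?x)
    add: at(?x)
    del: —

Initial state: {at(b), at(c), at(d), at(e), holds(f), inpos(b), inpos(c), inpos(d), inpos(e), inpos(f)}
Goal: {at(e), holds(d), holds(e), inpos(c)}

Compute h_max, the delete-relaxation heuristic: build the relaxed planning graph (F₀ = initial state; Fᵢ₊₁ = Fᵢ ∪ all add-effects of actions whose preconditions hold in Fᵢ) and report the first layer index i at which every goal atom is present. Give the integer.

1

F0 = init (10 atoms)
F1 = F0 ∪ {at(f), holds(b), holds(c), holds(d), holds(e)}  (15 atoms)
goal ⊆ F1  ⇒  h_max = 1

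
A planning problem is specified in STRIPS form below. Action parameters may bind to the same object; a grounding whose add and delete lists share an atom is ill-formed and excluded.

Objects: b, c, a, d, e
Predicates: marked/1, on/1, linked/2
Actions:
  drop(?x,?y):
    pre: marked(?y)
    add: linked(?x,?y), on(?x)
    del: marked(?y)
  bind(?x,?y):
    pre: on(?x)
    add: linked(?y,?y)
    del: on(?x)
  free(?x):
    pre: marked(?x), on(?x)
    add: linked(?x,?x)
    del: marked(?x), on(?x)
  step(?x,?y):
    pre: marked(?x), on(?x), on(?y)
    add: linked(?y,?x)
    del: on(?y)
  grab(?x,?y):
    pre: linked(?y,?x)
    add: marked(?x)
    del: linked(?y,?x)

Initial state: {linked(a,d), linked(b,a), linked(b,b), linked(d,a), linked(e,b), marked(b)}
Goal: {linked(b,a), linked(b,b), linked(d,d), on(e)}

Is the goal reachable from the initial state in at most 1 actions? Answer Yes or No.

1. drop(e,b)  →  {linked(a,d), linked(b,a), linked(b,b), linked(d,a), linked(e,b), on(e)}
2. grab(d,a)  →  {linked(b,a), linked(b,b), linked(d,a), linked(e,b), marked(d), on(e)}
3. drop(d,d)  →  {linked(b,a), linked(b,b), linked(d,a), linked(d,d), linked(e,b), on(d), on(e)}
optimal plan length = 3; 3 > 1

No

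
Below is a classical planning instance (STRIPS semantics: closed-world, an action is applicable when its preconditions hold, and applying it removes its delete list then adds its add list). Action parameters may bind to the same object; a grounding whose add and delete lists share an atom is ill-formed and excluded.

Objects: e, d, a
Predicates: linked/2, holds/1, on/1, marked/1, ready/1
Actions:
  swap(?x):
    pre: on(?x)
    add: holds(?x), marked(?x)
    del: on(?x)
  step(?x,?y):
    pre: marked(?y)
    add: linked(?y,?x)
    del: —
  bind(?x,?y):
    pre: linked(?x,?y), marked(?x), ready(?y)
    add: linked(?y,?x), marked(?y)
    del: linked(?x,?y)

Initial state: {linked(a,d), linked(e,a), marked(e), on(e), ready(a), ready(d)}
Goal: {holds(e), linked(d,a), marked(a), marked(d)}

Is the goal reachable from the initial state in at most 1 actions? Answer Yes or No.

1. swap(e)  →  {holds(e), linked(a,d), linked(e,a), marked(e), ready(a), ready(d)}
2. bind(e,a)  →  {holds(e), linked(a,d), linked(a,e), marked(a), marked(e), ready(a), ready(d)}
3. bind(a,d)  →  {holds(e), linked(a,e), linked(d,a), marked(a), marked(d), marked(e), ready(a), ready(d)}
optimal plan length = 3; 3 > 1

No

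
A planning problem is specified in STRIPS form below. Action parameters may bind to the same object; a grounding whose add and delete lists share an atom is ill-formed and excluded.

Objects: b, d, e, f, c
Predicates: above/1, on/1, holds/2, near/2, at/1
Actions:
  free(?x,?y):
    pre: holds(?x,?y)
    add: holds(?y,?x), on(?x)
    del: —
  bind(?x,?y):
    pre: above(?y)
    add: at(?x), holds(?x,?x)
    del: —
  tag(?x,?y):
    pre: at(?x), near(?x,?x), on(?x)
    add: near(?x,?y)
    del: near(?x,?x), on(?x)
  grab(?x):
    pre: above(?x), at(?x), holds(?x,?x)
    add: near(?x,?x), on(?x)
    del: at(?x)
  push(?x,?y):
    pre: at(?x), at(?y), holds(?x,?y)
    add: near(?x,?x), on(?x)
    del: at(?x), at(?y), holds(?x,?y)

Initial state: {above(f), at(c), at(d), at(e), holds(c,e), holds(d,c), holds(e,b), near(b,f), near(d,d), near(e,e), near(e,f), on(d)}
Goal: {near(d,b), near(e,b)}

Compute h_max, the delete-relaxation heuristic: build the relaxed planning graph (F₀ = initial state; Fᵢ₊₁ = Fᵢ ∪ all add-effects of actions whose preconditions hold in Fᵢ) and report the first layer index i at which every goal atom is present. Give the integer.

2

F0 = init (12 atoms)
F1 = F0 ∪ {at(b), at(f), holds(b,b), holds(b,e), holds(c,c), holds(c,d), holds(d,d), holds(e,c), holds(e,e), holds(f,f), near(c,c), near(d,b), near(d,c), near(d,e), near(d,f), on(c), on(e)}  (29 atoms)
F2 = F1 ∪ {near(b,b), near(c,b), near(c,d), near(c,e), near(c,f), near(e,b), near(e,c), near(e,d), near(f,f), on(b), on(f)}  (40 atoms)
goal ⊆ F2  ⇒  h_max = 2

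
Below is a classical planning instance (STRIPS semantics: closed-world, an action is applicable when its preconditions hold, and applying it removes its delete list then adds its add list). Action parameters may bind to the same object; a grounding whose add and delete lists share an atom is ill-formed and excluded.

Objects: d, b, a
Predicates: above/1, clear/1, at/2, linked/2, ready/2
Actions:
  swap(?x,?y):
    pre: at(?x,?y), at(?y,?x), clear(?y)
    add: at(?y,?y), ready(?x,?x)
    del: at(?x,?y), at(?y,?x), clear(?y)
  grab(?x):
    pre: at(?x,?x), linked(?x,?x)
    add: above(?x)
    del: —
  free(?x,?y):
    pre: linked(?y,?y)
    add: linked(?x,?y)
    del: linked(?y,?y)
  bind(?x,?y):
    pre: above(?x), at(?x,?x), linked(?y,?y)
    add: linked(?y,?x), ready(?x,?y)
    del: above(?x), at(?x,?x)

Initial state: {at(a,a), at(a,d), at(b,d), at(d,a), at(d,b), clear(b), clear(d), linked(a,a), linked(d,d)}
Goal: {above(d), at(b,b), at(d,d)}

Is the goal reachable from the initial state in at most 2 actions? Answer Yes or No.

1. swap(d,b)  →  {at(a,a), at(a,d), at(b,b), at(d,a), clear(d), linked(a,a), linked(d,d), ready(d,d)}
2. swap(a,d)  →  {at(a,a), at(b,b), at(d,d), linked(a,a), linked(d,d), ready(a,a), ready(d,d)}
3. grab(d)  →  {above(d), at(a,a), at(b,b), at(d,d), linked(a,a), linked(d,d), ready(a,a), ready(d,d)}
optimal plan length = 3; 3 > 2

No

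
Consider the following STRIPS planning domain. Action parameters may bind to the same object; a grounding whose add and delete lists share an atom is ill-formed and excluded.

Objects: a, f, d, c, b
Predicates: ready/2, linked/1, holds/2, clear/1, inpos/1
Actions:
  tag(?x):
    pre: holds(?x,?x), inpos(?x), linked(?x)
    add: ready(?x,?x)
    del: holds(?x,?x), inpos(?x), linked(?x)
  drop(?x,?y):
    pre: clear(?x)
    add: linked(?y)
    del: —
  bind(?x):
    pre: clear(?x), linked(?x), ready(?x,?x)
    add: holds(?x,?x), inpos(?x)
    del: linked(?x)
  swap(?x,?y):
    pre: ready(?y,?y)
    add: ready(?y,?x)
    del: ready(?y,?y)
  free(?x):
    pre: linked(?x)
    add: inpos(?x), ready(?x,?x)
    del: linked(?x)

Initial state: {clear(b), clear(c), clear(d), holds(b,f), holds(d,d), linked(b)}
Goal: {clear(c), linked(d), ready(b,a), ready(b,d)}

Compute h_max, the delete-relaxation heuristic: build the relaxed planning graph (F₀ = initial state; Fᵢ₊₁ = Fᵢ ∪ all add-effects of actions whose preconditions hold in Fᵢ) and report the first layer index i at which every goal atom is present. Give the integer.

2

F0 = init (6 atoms)
F1 = F0 ∪ {inpos(b), linked(a), linked(c), linked(d), linked(f), ready(b,b)}  (12 atoms)
F2 = F1 ∪ {holds(b,b), inpos(a), inpos(c), inpos(d), inpos(f), ready(a,a), ready(b,a), ready(b,c), ready(b,d), ready(b,f), ready(c,c), ready(d,d), ready(f,f)}  (25 atoms)
goal ⊆ F2  ⇒  h_max = 2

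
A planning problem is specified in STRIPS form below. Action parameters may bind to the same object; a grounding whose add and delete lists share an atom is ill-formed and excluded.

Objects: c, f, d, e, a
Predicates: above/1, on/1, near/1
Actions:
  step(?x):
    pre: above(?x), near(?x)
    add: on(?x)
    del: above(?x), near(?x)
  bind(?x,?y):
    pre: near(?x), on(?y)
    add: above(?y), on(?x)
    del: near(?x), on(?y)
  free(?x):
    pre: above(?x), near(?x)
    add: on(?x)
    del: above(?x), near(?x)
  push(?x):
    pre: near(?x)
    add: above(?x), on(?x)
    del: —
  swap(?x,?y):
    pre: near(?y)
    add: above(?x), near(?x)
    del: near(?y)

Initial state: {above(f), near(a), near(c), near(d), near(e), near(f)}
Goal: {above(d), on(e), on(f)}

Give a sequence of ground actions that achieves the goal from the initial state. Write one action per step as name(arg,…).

step(f); push(d); bind(e,d)

1. step(f)  →  {near(a), near(c), near(d), near(e), on(f)}
2. push(d)  →  {above(d), near(a), near(c), near(d), near(e), on(d), on(f)}
3. bind(e,d)  →  {above(d), near(a), near(c), near(d), on(e), on(f)}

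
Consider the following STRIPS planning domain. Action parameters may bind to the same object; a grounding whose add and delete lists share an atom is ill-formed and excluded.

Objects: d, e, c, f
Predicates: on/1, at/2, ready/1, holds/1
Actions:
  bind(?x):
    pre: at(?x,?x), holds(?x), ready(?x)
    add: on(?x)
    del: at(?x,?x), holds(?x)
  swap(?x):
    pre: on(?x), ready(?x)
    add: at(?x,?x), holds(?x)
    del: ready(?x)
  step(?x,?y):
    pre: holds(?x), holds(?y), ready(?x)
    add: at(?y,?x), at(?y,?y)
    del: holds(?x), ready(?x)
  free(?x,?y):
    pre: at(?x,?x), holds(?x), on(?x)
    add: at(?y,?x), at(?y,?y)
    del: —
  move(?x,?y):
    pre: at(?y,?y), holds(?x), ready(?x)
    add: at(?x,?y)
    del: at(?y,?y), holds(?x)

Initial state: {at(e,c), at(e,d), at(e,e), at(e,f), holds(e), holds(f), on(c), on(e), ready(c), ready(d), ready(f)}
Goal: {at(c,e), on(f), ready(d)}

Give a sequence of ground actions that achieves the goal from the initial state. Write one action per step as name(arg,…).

free(e,c); free(e,f); bind(f)

1. free(e,c)  →  {at(c,c), at(c,e), at(e,c), at(e,d), at(e,e), at(e,f), holds(e), holds(f), on(c), on(e), ready(c), ready(d), ready(f)}
2. free(e,f)  →  {at(c,c), at(c,e), at(e,c), at(e,d), at(e,e), at(e,f), at(f,e), at(f,f), holds(e), holds(f), on(c), on(e), ready(c), ready(d), ready(f)}
3. bind(f)  →  {at(c,c), at(c,e), at(e,c), at(e,d), at(e,e), at(e,f), at(f,e), holds(e), on(c), on(e), on(f), ready(c), ready(d), ready(f)}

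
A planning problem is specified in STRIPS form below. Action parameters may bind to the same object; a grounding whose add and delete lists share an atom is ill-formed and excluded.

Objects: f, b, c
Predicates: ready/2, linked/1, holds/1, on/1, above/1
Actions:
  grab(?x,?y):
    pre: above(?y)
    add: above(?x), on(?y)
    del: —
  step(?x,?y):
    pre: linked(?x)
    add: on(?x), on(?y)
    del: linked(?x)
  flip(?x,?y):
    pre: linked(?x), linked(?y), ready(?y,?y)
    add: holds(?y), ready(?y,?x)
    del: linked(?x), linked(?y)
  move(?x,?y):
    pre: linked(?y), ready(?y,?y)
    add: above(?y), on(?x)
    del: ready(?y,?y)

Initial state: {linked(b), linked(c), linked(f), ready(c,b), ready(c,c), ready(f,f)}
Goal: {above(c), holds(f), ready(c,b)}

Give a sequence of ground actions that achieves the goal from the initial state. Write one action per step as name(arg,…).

flip(f,f); move(f,c)

1. flip(f,f)  →  {holds(f), linked(b), linked(c), ready(c,b), ready(c,c), ready(f,f)}
2. move(f,c)  →  {above(c), holds(f), linked(b), linked(c), on(f), ready(c,b), ready(f,f)}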